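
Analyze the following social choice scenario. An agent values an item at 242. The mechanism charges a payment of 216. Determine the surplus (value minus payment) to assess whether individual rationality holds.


Step 1: Surplus = value - payment = 242 - 216 = 26
Step 2: IR is satisfied (surplus >= 0)

26


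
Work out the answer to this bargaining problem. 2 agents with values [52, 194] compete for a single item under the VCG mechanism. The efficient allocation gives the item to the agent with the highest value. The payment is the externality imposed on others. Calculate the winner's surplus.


Step 1: The winner is the agent with the highest value: agent 1 with value 194
Step 2: Values of other agents: [52]
Step 3: VCG payment = max of others' values = 52
Step 4: Surplus = 194 - 52 = 142

142


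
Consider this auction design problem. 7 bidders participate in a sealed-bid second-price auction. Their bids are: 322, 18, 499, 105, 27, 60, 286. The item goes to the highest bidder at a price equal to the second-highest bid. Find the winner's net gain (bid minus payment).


Step 1: Sort bids in descending order: 499, 322, 286, 105, 60, 27, 18
Step 2: The winning bid is the highest: 499
Step 3: The payment equals the second-highest bid: 322
Step 4: Surplus = winner's bid - payment = 499 - 322 = 177

177


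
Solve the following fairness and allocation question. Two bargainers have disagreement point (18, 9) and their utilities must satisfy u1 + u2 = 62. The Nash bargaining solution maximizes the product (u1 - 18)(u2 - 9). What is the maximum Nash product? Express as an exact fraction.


Step 1: The Nash solution splits surplus symmetrically above the disagreement point
Step 2: u1 = (total + d1 - d2)/2 = (62 + 18 - 9)/2 = 71/2
Step 3: u2 = (total - d1 + d2)/2 = (62 - 18 + 9)/2 = 53/2
Step 4: Nash product = (71/2 - 18) * (53/2 - 9)
Step 5: = 35/2 * 35/2 = 1225/4

1225/4


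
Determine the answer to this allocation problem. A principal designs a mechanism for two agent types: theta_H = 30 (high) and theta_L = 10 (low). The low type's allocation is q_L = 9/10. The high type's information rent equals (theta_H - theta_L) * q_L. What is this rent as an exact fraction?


Step 1: theta_H - theta_L = 30 - 10 = 20
Step 2: Information rent = (theta_H - theta_L) * q_L
Step 3: = 20 * 9/10
Step 4: = 18

18


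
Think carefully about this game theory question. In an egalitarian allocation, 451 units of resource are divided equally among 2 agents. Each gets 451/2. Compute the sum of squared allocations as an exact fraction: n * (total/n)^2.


Step 1: Each agent's share = 451/2
Step 2: Square of each share = (451/2)^2 = 203401/4
Step 3: Sum of squares = 2 * 203401/4 = 203401/2

203401/2


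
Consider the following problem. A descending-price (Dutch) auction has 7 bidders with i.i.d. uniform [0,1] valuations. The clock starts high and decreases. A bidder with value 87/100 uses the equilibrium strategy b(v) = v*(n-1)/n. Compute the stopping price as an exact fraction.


Step 1: Dutch auctions are strategically equivalent to first-price auctions
Step 2: The equilibrium bid is b(v) = v*(n-1)/n
Step 3: b = 87/100 * 6/7
Step 4: b = 261/350

261/350


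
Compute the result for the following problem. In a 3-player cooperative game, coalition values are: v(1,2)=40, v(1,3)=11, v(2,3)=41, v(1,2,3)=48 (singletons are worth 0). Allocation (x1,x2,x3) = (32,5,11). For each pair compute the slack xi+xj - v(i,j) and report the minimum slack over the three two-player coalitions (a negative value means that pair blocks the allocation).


Step 1: Slack for coalition (1,2): x1+x2 - v12 = 37 - 40 = -3
Step 2: Slack for coalition (1,3): x1+x3 - v13 = 43 - 11 = 32
Step 3: Slack for coalition (2,3): x2+x3 - v23 = 16 - 41 = -25
Step 4: Minimum slack = min(-3, 32, -25) = -25, attained by (2,3); coalition (2,3) can block (slack < 0), so the allocation is not in the core

-25


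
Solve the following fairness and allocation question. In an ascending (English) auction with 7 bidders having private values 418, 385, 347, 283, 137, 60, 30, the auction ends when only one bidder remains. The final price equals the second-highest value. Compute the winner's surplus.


Step 1: Identify the highest value: 418
Step 2: Identify the second-highest value: 385
Step 3: The final price = second-highest value = 385
Step 4: Surplus = 418 - 385 = 33

33


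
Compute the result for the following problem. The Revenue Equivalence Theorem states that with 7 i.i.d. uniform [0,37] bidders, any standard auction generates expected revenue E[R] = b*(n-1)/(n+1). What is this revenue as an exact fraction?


Step 1: By Revenue Equivalence, expected revenue = b*(n-1)/(n+1)
Step 2: Substituting n = 7, b = 37
Step 3: Revenue = 37*(7-1)/(7+1) = 37*6/8
Step 4: Revenue = 222/8 = 111/4

111/4


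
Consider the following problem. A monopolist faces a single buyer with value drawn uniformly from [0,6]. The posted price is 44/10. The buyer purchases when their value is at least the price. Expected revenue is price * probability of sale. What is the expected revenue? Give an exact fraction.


Step 1: Posted price r = 22/5, value support [0,6]
Step 2: P(v >= r) = (6 - 22/5)/6 = 4/15
Step 3: Expected revenue = r * P(v >= r) = 22/5 * 4/15
Step 4: Revenue = 88/75

88/75


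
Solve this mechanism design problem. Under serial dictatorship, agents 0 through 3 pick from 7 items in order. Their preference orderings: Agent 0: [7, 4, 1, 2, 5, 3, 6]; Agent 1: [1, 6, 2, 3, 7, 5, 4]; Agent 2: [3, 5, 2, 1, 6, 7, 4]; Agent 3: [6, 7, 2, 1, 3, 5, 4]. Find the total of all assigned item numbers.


Step 1: Agent 0 picks item 7
Step 2: Agent 1 picks item 1
Step 3: Agent 2 picks item 3
Step 4: Agent 3 picks item 6
Step 5: Sum = 7 + 1 + 3 + 6 = 17

17


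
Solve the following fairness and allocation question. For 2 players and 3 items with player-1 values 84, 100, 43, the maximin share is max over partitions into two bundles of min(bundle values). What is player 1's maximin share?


Step 1: Item values = 84, 100, 43
Step 2: Enumerate all 2-bundle partitions and take the smaller bundle:
  Partition 1: {84} vs {100,43} -> bundles 84, 143; min = 84
  Partition 2: {100} vs {84,43} -> bundles 100, 127; min = 100
  Partition 3: {43} vs {84,100} -> bundles 43, 184; min = 43
Step 3: MMS = max(84, 100, 43) = 100

100


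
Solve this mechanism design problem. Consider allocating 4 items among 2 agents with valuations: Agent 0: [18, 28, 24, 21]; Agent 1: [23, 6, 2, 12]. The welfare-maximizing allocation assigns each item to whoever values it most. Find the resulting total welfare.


Step 1: For each item, find the maximum value among all agents.
Step 2: Item 0 -> Agent 1 (value 23)
Step 3: Item 1 -> Agent 0 (value 28)
Step 4: Item 2 -> Agent 0 (value 24)
Step 5: Item 3 -> Agent 0 (value 21)
Step 6: Total welfare = 23 + 28 + 24 + 21 = 96

96


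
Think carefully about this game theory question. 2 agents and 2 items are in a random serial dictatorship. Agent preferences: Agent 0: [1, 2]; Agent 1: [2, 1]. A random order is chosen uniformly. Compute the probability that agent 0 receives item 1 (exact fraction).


Step 1: Agent 0 wants item 1
Step 2: There are 2 possible orderings of agents
Step 3: In 2 orderings, agent 0 gets item 1
Step 4: Probability = 2/2 = 1

1


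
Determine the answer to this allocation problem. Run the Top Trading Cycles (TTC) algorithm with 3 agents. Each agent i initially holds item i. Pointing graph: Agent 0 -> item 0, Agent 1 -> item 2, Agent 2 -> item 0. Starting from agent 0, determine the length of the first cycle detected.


Step 1: Trace the pointer graph from agent 0: 0 -> 0
Step 2: A cycle is detected when we revisit agent 0
Step 3: The cycle is: 0 -> 0
Step 4: Cycle length = 1

1


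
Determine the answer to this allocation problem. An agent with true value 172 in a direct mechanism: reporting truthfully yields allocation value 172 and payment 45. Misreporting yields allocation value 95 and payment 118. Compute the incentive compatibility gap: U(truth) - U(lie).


Step 1: U(truth) = value - payment = 172 - 45 = 127
Step 2: U(lie) = allocation - payment = 95 - 118 = -23
Step 3: IC gap = 127 - (-23) = 150

150


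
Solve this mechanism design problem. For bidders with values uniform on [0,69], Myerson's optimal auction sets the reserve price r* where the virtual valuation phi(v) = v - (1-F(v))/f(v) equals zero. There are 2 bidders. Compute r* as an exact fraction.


Step 1: For U[0,69], F(v) = v/69 and f(v) = 1/69
Step 2: phi(v) = v - (1 - v/69)/(1/69) = v - (69 - v) = 2v - 69
Step 3: Set phi(r*) = 0: 2r* - 69 = 0
Step 4: r* = 69/2 (the number of bidders n = 2 does not enter)

69/2


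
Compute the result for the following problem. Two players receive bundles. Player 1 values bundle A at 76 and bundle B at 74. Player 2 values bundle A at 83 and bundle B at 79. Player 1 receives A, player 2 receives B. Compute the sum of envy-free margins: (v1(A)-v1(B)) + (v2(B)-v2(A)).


Step 1: Player 1's margin = v1(A) - v1(B) = 76 - 74 = 2
Step 2: Player 2's margin = v2(B) - v2(A) = 79 - 83 = -4
Step 3: Total margin = 2 + -4 = -2

-2


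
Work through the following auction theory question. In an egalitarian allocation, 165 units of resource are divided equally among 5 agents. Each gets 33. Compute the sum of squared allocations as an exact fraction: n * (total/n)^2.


Step 1: Each agent's share = 165/5 = 33
Step 2: Square of each share = (33)^2 = 1089
Step 3: Sum of squares = 5 * 1089 = 5445

5445


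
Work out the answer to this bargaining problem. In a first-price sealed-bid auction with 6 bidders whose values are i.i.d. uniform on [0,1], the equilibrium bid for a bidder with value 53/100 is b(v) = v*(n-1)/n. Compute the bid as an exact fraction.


Step 1: The symmetric BNE bidding function is b(v) = v * (n-1) / n
Step 2: Substitute v = 53/100 and n = 6
Step 3: b = 53/100 * 5/6
Step 4: b = 53/120

53/120


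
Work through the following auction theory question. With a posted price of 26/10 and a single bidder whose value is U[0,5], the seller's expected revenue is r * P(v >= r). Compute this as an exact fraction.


Step 1: Posted price r = 13/5, value support [0,5]
Step 2: P(v >= r) = (5 - 13/5)/5 = 12/25
Step 3: Expected revenue = r * P(v >= r) = 13/5 * 12/25
Step 4: Revenue = 156/125

156/125


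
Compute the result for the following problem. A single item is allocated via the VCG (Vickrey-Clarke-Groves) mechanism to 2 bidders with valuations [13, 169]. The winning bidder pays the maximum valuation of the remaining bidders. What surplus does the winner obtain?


Step 1: The winner is the agent with the highest value: agent 1 with value 169
Step 2: Values of other agents: [13]
Step 3: VCG payment = max of others' values = 13
Step 4: Surplus = 169 - 13 = 156

156


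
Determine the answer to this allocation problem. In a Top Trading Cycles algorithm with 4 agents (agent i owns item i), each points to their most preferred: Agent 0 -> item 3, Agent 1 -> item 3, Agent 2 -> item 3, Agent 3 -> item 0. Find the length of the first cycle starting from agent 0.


Step 1: Trace the pointer graph from agent 0: 0 -> 3 -> 0
Step 2: A cycle is detected when we revisit agent 0
Step 3: The cycle is: 0 -> 3 -> 0
Step 4: Cycle length = 2

2


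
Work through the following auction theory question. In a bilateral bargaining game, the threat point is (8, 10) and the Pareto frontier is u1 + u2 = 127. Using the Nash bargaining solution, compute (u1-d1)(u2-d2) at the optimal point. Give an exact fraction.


Step 1: The Nash solution splits surplus symmetrically above the disagreement point
Step 2: u1 = (total + d1 - d2)/2 = (127 + 8 - 10)/2 = 125/2
Step 3: u2 = (total - d1 + d2)/2 = (127 - 8 + 10)/2 = 129/2
Step 4: Nash product = (125/2 - 8) * (129/2 - 10)
Step 5: = 109/2 * 109/2 = 11881/4

11881/4


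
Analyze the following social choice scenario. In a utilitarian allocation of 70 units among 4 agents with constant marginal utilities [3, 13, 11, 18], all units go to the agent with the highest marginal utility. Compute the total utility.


Step 1: The marginal utilities are [3, 13, 11, 18]
Step 2: The highest marginal utility is 18
Step 3: All 70 units go to that agent
Step 4: Total utility = 18 * 70 = 1260

1260


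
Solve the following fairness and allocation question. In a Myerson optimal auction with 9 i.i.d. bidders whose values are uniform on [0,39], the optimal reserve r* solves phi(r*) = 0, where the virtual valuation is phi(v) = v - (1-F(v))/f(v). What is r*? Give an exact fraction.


Step 1: For U[0,39], F(v) = v/39 and f(v) = 1/39
Step 2: phi(v) = v - (1 - v/39)/(1/39) = v - (39 - v) = 2v - 39
Step 3: Set phi(r*) = 0: 2r* - 39 = 0
Step 4: r* = 39/2 (the number of bidders n = 9 does not enter)

39/2


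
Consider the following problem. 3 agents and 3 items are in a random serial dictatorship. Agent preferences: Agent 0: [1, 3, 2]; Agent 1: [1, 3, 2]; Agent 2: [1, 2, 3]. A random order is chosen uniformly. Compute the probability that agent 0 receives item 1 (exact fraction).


Step 1: Agent 0 wants item 1
Step 2: There are 6 possible orderings of agents
Step 3: In 2 orderings, agent 0 gets item 1
Step 4: Probability = 2/6 = 1/3

1/3


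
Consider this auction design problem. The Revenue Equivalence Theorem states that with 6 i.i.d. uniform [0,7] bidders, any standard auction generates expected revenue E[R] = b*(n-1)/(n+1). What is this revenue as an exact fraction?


Step 1: By Revenue Equivalence, expected revenue = b*(n-1)/(n+1)
Step 2: Substituting n = 6, b = 7
Step 3: Revenue = 7*(6-1)/(6+1) = 7*5/7
Step 4: Revenue = 35/7 = 5

5


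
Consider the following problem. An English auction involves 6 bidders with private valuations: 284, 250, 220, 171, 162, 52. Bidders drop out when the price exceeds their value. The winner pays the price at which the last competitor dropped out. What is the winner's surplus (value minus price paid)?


Step 1: Identify the highest value: 284
Step 2: Identify the second-highest value: 250
Step 3: The final price = second-highest value = 250
Step 4: Surplus = 284 - 250 = 34

34


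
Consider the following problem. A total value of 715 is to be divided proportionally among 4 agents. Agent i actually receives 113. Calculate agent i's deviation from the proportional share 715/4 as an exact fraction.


Step 1: Proportional share = 715/4
Step 2: Agent's actual allocation = 113
Step 3: Excess = 113 - 715/4 = -263/4

-263/4


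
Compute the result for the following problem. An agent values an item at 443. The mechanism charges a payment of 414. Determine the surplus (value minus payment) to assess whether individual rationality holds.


Step 1: Surplus = value - payment = 443 - 414 = 29
Step 2: IR is satisfied (surplus >= 0)

29


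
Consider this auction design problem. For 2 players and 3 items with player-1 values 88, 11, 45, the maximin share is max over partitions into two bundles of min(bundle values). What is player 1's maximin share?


Step 1: Item values = 88, 11, 45
Step 2: Enumerate all 2-bundle partitions and take the smaller bundle:
  Partition 1: {88} vs {11,45} -> bundles 88, 56; min = 56
  Partition 2: {11} vs {88,45} -> bundles 11, 133; min = 11
  Partition 3: {45} vs {88,11} -> bundles 45, 99; min = 45
Step 3: MMS = max(56, 11, 45) = 56

56


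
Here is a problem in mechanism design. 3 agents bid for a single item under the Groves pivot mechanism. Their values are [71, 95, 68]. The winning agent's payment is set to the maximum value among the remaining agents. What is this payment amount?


Step 1: The efficient winner is agent 1 with value 95
Step 2: Other agents' values: [71, 68]
Step 3: Pivot payment = max(others) = 71
Step 4: The winner pays 71

71


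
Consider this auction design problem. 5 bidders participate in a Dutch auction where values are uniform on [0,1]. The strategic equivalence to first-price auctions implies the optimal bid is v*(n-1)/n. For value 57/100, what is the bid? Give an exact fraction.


Step 1: Dutch auctions are strategically equivalent to first-price auctions
Step 2: The equilibrium bid is b(v) = v*(n-1)/n
Step 3: b = 57/100 * 4/5
Step 4: b = 57/125

57/125


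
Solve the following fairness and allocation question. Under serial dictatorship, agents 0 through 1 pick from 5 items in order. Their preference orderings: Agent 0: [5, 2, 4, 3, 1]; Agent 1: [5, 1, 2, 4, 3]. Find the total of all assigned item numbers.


Step 1: Agent 0 picks item 5
Step 2: Agent 1 picks item 1
Step 3: Sum = 5 + 1 = 6

6


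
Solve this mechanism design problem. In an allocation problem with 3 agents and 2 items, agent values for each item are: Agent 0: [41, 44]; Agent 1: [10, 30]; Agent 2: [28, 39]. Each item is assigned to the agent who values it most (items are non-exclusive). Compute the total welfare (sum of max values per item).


Step 1: For each item, find the maximum value among all agents.
Step 2: Item 0 -> Agent 0 (value 41)
Step 3: Item 1 -> Agent 0 (value 44)
Step 4: Total welfare = 41 + 44 = 85

85


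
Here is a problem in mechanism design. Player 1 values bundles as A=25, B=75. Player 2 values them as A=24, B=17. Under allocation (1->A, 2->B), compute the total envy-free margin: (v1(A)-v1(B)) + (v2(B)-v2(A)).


Step 1: Player 1's margin = v1(A) - v1(B) = 25 - 75 = -50
Step 2: Player 2's margin = v2(B) - v2(A) = 17 - 24 = -7
Step 3: Total margin = -50 + -7 = -57

-57


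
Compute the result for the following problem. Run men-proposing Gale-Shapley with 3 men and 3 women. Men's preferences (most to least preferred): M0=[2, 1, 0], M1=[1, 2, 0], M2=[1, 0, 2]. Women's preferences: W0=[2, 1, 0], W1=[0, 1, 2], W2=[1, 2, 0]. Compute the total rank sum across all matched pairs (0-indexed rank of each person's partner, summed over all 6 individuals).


Step 1: Run Gale-Shapley (men propose, women hold best offer):
  M0 proposes to W2; she accepts
  M1 proposes to W1; she accepts
  M2 proposes to W1; rejected
  M2 proposes to W0; she accepts
Step 2: Final matching: W0-M2, W1-M1, W2-M0
Step 3: 0-indexed ranks (man's rank of his match, then woman's): 1 + 0 + 0 + 1 + 0 + 2
Step 4: Total rank sum = 4

4


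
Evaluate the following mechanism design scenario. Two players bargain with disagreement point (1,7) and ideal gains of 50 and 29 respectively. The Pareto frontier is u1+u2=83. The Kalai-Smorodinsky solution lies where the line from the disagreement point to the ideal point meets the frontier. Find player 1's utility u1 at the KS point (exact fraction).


Step 1: At the KS point, (u1-d1)/r1 = (u2-d2)/r2 = t and u1+u2 = 83
Step 2: u1 = d1 + r1*t and u2 = d2 + r2*t, so (d1 + r1*t) + (d2 + r2*t) = 83
Step 3: t = (83 - 1 - 7)/(50 + 29) = 75/79
Step 4: u1 = d1 + r1*t = 1 + 50 * 75/79 = 3829/79
Step 5: (Check: u2 = d2 + r2*t = 2728/79; u1+u2 = 3829/79 + 2728/79 = 83, on the frontier.)

3829/79


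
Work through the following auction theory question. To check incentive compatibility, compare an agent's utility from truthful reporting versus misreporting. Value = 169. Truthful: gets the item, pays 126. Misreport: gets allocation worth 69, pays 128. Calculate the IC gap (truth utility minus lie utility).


Step 1: U(truth) = value - payment = 169 - 126 = 43
Step 2: U(lie) = allocation - payment = 69 - 128 = -59
Step 3: IC gap = 43 - (-59) = 102

102


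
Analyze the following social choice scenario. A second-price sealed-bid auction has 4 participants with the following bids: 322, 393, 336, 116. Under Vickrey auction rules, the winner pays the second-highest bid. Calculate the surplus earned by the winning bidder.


Step 1: Sort bids in descending order: 393, 336, 322, 116
Step 2: The winning bid is the highest: 393
Step 3: The payment equals the second-highest bid: 336
Step 4: Surplus = winner's bid - payment = 393 - 336 = 57

57


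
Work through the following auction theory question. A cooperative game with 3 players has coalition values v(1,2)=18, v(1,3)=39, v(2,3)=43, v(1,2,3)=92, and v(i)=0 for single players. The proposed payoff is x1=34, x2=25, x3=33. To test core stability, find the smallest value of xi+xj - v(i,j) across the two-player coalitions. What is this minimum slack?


Step 1: Slack for coalition (1,2): x1+x2 - v12 = 59 - 18 = 41
Step 2: Slack for coalition (1,3): x1+x3 - v13 = 67 - 39 = 28
Step 3: Slack for coalition (2,3): x2+x3 - v23 = 58 - 43 = 15
Step 4: Minimum slack = min(41, 28, 15) = 15, attained by (2,3); no pair can gain by deviating, so the allocation is in the core

15


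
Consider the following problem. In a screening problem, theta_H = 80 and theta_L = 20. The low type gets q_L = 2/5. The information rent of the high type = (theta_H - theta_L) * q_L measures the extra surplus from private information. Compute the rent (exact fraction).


Step 1: theta_H - theta_L = 80 - 20 = 60
Step 2: Information rent = (theta_H - theta_L) * q_L
Step 3: = 60 * 2/5
Step 4: = 24

24


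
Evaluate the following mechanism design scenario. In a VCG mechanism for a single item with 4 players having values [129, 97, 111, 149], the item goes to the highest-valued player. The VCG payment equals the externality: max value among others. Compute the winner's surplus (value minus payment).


Step 1: The winner is the agent with the highest value: agent 3 with value 149
Step 2: Values of other agents: [129, 97, 111]
Step 3: VCG payment = max of others' values = 129
Step 4: Surplus = 149 - 129 = 20

20


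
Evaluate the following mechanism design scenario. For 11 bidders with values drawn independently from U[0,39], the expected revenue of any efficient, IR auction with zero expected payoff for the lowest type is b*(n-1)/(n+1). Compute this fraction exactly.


Step 1: By Revenue Equivalence, expected revenue = b*(n-1)/(n+1)
Step 2: Substituting n = 11, b = 39
Step 3: Revenue = 39*(11-1)/(11+1) = 39*10/12
Step 4: Revenue = 390/12 = 65/2

65/2


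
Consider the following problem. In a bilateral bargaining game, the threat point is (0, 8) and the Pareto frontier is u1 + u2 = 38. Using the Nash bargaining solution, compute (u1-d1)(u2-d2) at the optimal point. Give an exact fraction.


Step 1: The Nash solution splits surplus symmetrically above the disagreement point
Step 2: u1 = (total + d1 - d2)/2 = (38 + 0 - 8)/2 = 15
Step 3: u2 = (total - d1 + d2)/2 = (38 - 0 + 8)/2 = 23
Step 4: Nash product = (15 - 0) * (23 - 8)
Step 5: = 15 * 15 = 225

225


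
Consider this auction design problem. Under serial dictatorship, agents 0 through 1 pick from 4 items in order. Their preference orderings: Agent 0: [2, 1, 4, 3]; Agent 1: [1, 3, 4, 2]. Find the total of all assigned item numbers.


Step 1: Agent 0 picks item 2
Step 2: Agent 1 picks item 1
Step 3: Sum = 2 + 1 = 3

3


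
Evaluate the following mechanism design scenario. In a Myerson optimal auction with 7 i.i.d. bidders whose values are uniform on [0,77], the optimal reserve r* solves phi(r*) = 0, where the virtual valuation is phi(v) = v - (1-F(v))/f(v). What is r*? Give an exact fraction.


Step 1: For U[0,77], F(v) = v/77 and f(v) = 1/77
Step 2: phi(v) = v - (1 - v/77)/(1/77) = v - (77 - v) = 2v - 77
Step 3: Set phi(r*) = 0: 2r* - 77 = 0
Step 4: r* = 77/2 (the number of bidders n = 7 does not enter)

77/2


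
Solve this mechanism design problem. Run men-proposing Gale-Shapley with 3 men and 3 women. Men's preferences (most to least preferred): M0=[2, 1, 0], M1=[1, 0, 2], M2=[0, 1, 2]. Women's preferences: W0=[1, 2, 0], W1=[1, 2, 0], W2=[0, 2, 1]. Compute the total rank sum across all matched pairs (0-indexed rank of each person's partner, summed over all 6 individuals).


Step 1: Run Gale-Shapley (men propose, women hold best offer):
  M0 proposes to W2; she accepts
  M1 proposes to W1; she accepts
  M2 proposes to W0; she accepts
Step 2: Final matching: W0-M2, W1-M1, W2-M0
Step 3: 0-indexed ranks (man's rank of his match, then woman's): 0 + 1 + 0 + 0 + 0 + 0
Step 4: Total rank sum = 1

1


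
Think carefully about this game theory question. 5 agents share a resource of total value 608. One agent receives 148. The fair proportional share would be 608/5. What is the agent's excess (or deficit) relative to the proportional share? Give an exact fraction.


Step 1: Proportional share = 608/5
Step 2: Agent's actual allocation = 148
Step 3: Excess = 148 - 608/5 = 132/5

132/5


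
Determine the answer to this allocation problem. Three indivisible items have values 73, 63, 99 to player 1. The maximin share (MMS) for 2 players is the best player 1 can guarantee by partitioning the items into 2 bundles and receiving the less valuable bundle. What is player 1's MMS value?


Step 1: Item values = 73, 63, 99
Step 2: Enumerate all 2-bundle partitions and take the smaller bundle:
  Partition 1: {73} vs {63,99} -> bundles 73, 162; min = 73
  Partition 2: {63} vs {73,99} -> bundles 63, 172; min = 63
  Partition 3: {99} vs {73,63} -> bundles 99, 136; min = 99
Step 3: MMS = max(73, 63, 99) = 99

99


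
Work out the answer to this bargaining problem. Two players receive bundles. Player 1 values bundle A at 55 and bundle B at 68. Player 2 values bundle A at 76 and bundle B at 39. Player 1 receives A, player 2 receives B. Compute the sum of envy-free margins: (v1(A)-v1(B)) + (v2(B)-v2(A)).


Step 1: Player 1's margin = v1(A) - v1(B) = 55 - 68 = -13
Step 2: Player 2's margin = v2(B) - v2(A) = 39 - 76 = -37
Step 3: Total margin = -13 + -37 = -50

-50


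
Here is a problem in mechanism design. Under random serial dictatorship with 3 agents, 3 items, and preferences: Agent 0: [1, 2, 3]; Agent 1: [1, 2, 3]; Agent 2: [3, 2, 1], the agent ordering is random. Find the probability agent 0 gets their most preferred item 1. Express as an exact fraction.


Step 1: Agent 0 wants item 1
Step 2: There are 6 possible orderings of agents
Step 3: In 3 orderings, agent 0 gets item 1
Step 4: Probability = 3/6 = 1/2

1/2


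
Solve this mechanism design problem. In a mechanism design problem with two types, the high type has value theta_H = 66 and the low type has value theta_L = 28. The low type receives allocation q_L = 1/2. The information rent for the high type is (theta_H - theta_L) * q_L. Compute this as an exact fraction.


Step 1: theta_H - theta_L = 66 - 28 = 38
Step 2: Information rent = (theta_H - theta_L) * q_L
Step 3: = 38 * 1/2
Step 4: = 19

19


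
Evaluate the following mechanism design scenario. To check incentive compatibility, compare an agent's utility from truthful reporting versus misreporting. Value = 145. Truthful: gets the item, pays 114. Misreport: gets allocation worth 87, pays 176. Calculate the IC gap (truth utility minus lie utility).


Step 1: U(truth) = value - payment = 145 - 114 = 31
Step 2: U(lie) = allocation - payment = 87 - 176 = -89
Step 3: IC gap = 31 - (-89) = 120

120


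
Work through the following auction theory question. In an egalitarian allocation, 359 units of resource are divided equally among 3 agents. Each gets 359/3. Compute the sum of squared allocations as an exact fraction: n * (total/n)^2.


Step 1: Each agent's share = 359/3
Step 2: Square of each share = (359/3)^2 = 128881/9
Step 3: Sum of squares = 3 * 128881/9 = 128881/3

128881/3


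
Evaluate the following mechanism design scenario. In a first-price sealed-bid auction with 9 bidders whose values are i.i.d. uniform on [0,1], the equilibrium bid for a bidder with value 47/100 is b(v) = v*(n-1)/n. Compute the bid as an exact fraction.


Step 1: The symmetric BNE bidding function is b(v) = v * (n-1) / n
Step 2: Substitute v = 47/100 and n = 9
Step 3: b = 47/100 * 8/9
Step 4: b = 94/225

94/225


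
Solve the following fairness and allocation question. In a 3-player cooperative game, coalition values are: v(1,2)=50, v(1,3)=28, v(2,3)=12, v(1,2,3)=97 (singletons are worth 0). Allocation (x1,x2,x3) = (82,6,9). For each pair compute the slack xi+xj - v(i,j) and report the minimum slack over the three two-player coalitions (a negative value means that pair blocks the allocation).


Step 1: Slack for coalition (1,2): x1+x2 - v12 = 88 - 50 = 38
Step 2: Slack for coalition (1,3): x1+x3 - v13 = 91 - 28 = 63
Step 3: Slack for coalition (2,3): x2+x3 - v23 = 15 - 12 = 3
Step 4: Minimum slack = min(38, 63, 3) = 3, attained by (2,3); no pair can gain by deviating, so the allocation is in the core

3


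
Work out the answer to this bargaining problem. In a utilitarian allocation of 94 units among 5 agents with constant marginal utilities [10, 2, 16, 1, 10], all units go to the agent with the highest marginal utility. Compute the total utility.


Step 1: The marginal utilities are [10, 2, 16, 1, 10]
Step 2: The highest marginal utility is 16
Step 3: All 94 units go to that agent
Step 4: Total utility = 16 * 94 = 1504

1504


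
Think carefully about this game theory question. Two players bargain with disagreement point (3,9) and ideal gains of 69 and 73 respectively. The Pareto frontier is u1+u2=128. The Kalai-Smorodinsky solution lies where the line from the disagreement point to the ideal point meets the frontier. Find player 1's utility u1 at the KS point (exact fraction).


Step 1: At the KS point, (u1-d1)/r1 = (u2-d2)/r2 = t and u1+u2 = 128
Step 2: u1 = d1 + r1*t and u2 = d2 + r2*t, so (d1 + r1*t) + (d2 + r2*t) = 128
Step 3: t = (128 - 3 - 9)/(69 + 73) = 116/142 = 58/71
Step 4: u1 = d1 + r1*t = 3 + 69 * 58/71 = 4215/71
Step 5: (Check: u2 = d2 + r2*t = 4873/71; u1+u2 = 4215/71 + 4873/71 = 128, on the frontier.)

4215/71


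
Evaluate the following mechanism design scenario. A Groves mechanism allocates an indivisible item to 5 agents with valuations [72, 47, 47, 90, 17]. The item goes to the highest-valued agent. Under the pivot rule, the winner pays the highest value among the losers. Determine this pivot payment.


Step 1: The efficient winner is agent 3 with value 90
Step 2: Other agents' values: [72, 47, 47, 17]
Step 3: Pivot payment = max(others) = 72
Step 4: The winner pays 72

72


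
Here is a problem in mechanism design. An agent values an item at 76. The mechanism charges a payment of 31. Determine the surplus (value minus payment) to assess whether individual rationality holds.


Step 1: Surplus = value - payment = 76 - 31 = 45
Step 2: IR is satisfied (surplus >= 0)

45


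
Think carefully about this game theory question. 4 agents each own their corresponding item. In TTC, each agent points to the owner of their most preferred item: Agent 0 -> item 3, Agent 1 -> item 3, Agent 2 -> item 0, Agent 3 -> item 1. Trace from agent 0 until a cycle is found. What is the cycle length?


Step 1: Trace the pointer graph from agent 0: 0 -> 3 -> 1 -> 3
Step 2: A cycle is detected when we revisit agent 3
Step 3: The cycle is: 3 -> 1 -> 3
Step 4: Cycle length = 2

2


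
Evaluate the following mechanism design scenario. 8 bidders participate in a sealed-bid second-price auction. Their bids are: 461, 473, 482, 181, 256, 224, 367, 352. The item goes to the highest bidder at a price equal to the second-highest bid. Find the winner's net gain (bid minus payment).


Step 1: Sort bids in descending order: 482, 473, 461, 367, 352, 256, 224, 181
Step 2: The winning bid is the highest: 482
Step 3: The payment equals the second-highest bid: 473
Step 4: Surplus = winner's bid - payment = 482 - 473 = 9

9


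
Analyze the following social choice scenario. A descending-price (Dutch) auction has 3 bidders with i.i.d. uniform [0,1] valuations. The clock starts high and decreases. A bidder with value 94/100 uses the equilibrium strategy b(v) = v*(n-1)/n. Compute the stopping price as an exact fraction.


Step 1: Dutch auctions are strategically equivalent to first-price auctions
Step 2: The equilibrium bid is b(v) = v*(n-1)/n
Step 3: b = 47/50 * 2/3
Step 4: b = 47/75

47/75


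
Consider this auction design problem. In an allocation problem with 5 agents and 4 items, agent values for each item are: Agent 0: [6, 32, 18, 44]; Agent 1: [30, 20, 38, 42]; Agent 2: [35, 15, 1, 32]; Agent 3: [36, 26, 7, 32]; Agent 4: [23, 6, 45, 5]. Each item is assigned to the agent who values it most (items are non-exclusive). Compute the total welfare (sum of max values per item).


Step 1: For each item, find the maximum value among all agents.
Step 2: Item 0 -> Agent 3 (value 36)
Step 3: Item 1 -> Agent 0 (value 32)
Step 4: Item 2 -> Agent 4 (value 45)
Step 5: Item 3 -> Agent 0 (value 44)
Step 6: Total welfare = 36 + 32 + 45 + 44 = 157

157


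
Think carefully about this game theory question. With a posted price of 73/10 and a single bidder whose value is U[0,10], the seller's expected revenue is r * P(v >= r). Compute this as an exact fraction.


Step 1: Posted price r = 73/10, value support [0,10]
Step 2: P(v >= r) = (10 - 73/10)/10 = 27/100
Step 3: Expected revenue = r * P(v >= r) = 73/10 * 27/100
Step 4: Revenue = 1971/1000

1971/1000


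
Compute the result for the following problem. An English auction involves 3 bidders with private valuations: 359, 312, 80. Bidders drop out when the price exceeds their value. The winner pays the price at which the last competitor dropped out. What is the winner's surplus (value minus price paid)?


Step 1: Identify the highest value: 359
Step 2: Identify the second-highest value: 312
Step 3: The final price = second-highest value = 312
Step 4: Surplus = 359 - 312 = 47

47


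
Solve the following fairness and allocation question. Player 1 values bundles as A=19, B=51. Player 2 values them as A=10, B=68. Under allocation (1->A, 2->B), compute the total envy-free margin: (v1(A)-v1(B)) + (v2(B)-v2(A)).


Step 1: Player 1's margin = v1(A) - v1(B) = 19 - 51 = -32
Step 2: Player 2's margin = v2(B) - v2(A) = 68 - 10 = 58
Step 3: Total margin = -32 + 58 = 26

26


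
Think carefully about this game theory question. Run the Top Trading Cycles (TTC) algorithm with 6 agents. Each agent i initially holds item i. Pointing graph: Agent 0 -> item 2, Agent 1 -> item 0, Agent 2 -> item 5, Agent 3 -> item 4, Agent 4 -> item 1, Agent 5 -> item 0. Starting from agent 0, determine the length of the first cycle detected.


Step 1: Trace the pointer graph from agent 0: 0 -> 2 -> 5 -> 0
Step 2: A cycle is detected when we revisit agent 0
Step 3: The cycle is: 0 -> 2 -> 5 -> 0
Step 4: Cycle length = 3

3


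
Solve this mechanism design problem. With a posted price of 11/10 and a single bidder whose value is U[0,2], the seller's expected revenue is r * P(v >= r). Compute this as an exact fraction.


Step 1: Posted price r = 11/10, value support [0,2]
Step 2: P(v >= r) = (2 - 11/10)/2 = 9/20
Step 3: Expected revenue = r * P(v >= r) = 11/10 * 9/20
Step 4: Revenue = 99/200

99/200


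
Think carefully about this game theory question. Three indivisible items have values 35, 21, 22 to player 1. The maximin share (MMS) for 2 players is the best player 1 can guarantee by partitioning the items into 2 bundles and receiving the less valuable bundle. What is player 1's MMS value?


Step 1: Item values = 35, 21, 22
Step 2: Enumerate all 2-bundle partitions and take the smaller bundle:
  Partition 1: {35} vs {21,22} -> bundles 35, 43; min = 35
  Partition 2: {21} vs {35,22} -> bundles 21, 57; min = 21
  Partition 3: {22} vs {35,21} -> bundles 22, 56; min = 22
Step 3: MMS = max(35, 21, 22) = 35

35


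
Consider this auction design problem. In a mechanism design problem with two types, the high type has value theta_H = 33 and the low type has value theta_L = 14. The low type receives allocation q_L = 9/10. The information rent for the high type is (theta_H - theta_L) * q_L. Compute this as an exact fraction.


Step 1: theta_H - theta_L = 33 - 14 = 19
Step 2: Information rent = (theta_H - theta_L) * q_L
Step 3: = 19 * 9/10
Step 4: = 171/10

171/10


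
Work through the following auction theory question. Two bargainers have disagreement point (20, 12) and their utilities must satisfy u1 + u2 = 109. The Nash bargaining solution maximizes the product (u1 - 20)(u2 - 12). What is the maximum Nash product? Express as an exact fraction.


Step 1: The Nash solution splits surplus symmetrically above the disagreement point
Step 2: u1 = (total + d1 - d2)/2 = (109 + 20 - 12)/2 = 117/2
Step 3: u2 = (total - d1 + d2)/2 = (109 - 20 + 12)/2 = 101/2
Step 4: Nash product = (117/2 - 20) * (101/2 - 12)
Step 5: = 77/2 * 77/2 = 5929/4

5929/4


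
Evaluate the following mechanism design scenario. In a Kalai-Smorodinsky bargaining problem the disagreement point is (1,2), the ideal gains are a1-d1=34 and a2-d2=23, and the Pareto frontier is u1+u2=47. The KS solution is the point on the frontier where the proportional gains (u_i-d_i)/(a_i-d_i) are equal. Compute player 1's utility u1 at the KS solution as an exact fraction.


Step 1: At the KS point, (u1-d1)/r1 = (u2-d2)/r2 = t and u1+u2 = 47
Step 2: u1 = d1 + r1*t and u2 = d2 + r2*t, so (d1 + r1*t) + (d2 + r2*t) = 47
Step 3: t = (47 - 1 - 2)/(34 + 23) = 44/57
Step 4: u1 = d1 + r1*t = 1 + 34 * 44/57 = 1553/57
Step 5: (Check: u2 = d2 + r2*t = 1126/57; u1+u2 = 1553/57 + 1126/57 = 47, on the frontier.)

1553/57


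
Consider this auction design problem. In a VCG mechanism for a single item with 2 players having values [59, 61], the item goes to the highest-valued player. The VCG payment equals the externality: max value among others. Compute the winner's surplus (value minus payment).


Step 1: The winner is the agent with the highest value: agent 1 with value 61
Step 2: Values of other agents: [59]
Step 3: VCG payment = max of others' values = 59
Step 4: Surplus = 61 - 59 = 2

2


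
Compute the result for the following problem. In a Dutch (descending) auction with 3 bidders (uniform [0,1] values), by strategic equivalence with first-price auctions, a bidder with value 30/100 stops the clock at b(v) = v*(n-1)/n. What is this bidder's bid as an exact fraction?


Step 1: Dutch auctions are strategically equivalent to first-price auctions
Step 2: The equilibrium bid is b(v) = v*(n-1)/n
Step 3: b = 3/10 * 2/3
Step 4: b = 1/5

1/5


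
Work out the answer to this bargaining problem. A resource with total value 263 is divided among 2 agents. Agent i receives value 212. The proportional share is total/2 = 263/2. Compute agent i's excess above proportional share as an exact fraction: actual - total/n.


Step 1: Proportional share = 263/2
Step 2: Agent's actual allocation = 212
Step 3: Excess = 212 - 263/2 = 161/2

161/2


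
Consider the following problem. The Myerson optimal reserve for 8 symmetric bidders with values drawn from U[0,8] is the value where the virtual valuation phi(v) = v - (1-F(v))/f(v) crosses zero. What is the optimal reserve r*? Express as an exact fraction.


Step 1: For U[0,8], F(v) = v/8 and f(v) = 1/8
Step 2: phi(v) = v - (1 - v/8)/(1/8) = v - (8 - v) = 2v - 8
Step 3: Set phi(r*) = 0: 2r* - 8 = 0
Step 4: r* = 8/2 = 4 (the number of bidders n = 8 does not enter)

4


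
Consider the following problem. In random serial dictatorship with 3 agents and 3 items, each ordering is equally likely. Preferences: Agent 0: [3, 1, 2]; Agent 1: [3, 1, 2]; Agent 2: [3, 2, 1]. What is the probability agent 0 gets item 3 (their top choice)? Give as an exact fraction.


Step 1: Agent 0 wants item 3
Step 2: There are 6 possible orderings of agents
Step 3: In 2 orderings, agent 0 gets item 3
Step 4: Probability = 2/6 = 1/3

1/3


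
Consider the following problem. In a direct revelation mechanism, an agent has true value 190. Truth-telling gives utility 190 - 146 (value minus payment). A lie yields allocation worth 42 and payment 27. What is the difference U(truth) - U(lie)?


Step 1: U(truth) = value - payment = 190 - 146 = 44
Step 2: U(lie) = allocation - payment = 42 - 27 = 15
Step 3: IC gap = 44 - 15 = 29

29


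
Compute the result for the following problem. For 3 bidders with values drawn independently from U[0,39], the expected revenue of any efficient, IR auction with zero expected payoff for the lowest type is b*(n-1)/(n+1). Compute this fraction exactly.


Step 1: By Revenue Equivalence, expected revenue = b*(n-1)/(n+1)
Step 2: Substituting n = 3, b = 39
Step 3: Revenue = 39*(3-1)/(3+1) = 39*2/4
Step 4: Revenue = 78/4 = 39/2

39/2
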